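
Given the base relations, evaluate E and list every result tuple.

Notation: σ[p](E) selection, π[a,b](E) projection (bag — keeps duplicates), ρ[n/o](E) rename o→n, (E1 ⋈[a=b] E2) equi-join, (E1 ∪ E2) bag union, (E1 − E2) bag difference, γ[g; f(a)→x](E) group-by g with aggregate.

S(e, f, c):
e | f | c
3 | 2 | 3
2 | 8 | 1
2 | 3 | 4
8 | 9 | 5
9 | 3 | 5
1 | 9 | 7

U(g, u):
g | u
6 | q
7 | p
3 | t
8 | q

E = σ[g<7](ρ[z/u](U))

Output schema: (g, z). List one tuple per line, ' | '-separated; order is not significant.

Subexpression sizes:
  U → 4
  ρ[z/u](U) → 4
  σ[g<7](ρ[z/u](U)) → 2

== RESULT ==
g | z
3 | t
6 | q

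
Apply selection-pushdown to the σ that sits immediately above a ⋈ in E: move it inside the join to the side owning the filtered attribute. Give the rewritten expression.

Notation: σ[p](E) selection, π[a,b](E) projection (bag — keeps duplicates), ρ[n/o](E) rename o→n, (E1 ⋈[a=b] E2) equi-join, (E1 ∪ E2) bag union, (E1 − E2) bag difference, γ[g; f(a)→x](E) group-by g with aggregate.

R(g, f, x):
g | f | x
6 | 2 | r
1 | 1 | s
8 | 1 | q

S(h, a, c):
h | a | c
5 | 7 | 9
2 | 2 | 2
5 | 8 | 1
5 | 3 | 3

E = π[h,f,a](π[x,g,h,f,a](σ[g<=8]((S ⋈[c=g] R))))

σ filters on g, owned by the right side.
E' = π[h,f,a](π[x,g,h,f,a]((S ⋈[c=g] σ[g<=8](R))))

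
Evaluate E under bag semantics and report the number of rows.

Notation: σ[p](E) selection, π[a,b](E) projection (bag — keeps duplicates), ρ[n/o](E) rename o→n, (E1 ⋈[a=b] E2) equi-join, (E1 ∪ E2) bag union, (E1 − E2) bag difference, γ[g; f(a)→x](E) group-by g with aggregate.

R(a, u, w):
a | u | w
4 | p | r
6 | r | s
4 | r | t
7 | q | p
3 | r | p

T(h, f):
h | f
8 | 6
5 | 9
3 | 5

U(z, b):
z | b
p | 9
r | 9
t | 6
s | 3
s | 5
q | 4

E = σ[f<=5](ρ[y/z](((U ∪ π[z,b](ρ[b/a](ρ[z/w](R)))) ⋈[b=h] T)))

Stepwise |·|:
  U → 6
  R → 5
  ρ[z/w](R) → 5
  ρ[b/a](ρ[z/w](R)) → 5
  π[z,b](ρ[b/a](ρ[z/w](R))) → 5
  (U ∪ π[z,b](ρ[b/a](ρ[z/w](R)))) → 11
  T → 3
  ((U ∪ π[z,b](ρ[b/a](ρ[z/w](R)))) ⋈[b=h] T) → 3
  ρ[y/z](((U ∪ π[z,b](ρ[b/a](ρ[z/w](R)))) ⋈[b=h] T)) → 3
  σ[f<=5](ρ[y/z](((U ∪ π[z,b](ρ[b/a](ρ[z/w](R)))) ⋈[b=h] T))) → 2

|E| = 2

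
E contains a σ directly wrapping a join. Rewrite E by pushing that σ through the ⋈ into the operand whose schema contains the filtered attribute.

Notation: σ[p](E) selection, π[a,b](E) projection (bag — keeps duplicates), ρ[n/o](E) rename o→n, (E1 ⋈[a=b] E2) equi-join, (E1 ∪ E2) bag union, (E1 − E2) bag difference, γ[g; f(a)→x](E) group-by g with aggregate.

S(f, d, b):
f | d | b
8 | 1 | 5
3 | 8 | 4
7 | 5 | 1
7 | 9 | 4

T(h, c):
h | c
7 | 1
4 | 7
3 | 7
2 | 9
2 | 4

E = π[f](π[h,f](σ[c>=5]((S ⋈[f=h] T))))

σ filters on c, owned by the right side.
E' = π[f](π[h,f]((S ⋈[f=h] σ[c>=5](T))))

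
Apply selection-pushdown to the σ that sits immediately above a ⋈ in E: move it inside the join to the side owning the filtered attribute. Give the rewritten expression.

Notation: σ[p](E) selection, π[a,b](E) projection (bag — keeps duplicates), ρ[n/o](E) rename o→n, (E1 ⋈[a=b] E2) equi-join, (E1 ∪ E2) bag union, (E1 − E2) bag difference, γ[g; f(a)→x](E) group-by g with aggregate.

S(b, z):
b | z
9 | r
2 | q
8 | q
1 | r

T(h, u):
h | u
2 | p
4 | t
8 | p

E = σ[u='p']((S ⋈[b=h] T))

σ filters on u, owned by the right side.
E' = (S ⋈[b=h] σ[u='p'](T))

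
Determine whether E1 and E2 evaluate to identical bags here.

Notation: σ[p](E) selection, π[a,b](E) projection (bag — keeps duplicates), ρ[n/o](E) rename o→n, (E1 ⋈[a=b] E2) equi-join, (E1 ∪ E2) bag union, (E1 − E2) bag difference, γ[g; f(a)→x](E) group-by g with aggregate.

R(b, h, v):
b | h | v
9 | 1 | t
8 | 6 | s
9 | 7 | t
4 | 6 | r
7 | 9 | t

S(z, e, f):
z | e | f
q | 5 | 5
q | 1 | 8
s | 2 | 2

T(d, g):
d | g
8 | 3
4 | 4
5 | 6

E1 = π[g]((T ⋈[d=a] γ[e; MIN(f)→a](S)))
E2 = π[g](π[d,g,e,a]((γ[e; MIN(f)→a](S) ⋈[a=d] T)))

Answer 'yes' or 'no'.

E1 subexpression sizes:
  T → 3
  S → 3
  γ[e; MIN(f)→a](S) → 3
  (T ⋈[d=a] γ[e; MIN(f)→a](S)) → 2
  π[g]((T ⋈[d=a] γ[e; MIN(f)→a](S))) → 2
E2 subexpression sizes:
  S → 3
  γ[e; MIN(f)→a](S) → 3
  T → 3
  (γ[e; MIN(f)→a](S) ⋈[a=d] T) → 2
  π[d,g,e,a]((γ[e; MIN(f)→a](S) ⋈[a=d] T)) → 2
  π[g](π[d,g,e,a]((γ[e; MIN(f)→a](S) ⋈[a=d] T))) → 2

E1 and E2 produce the same multiset:
g
3
6

yes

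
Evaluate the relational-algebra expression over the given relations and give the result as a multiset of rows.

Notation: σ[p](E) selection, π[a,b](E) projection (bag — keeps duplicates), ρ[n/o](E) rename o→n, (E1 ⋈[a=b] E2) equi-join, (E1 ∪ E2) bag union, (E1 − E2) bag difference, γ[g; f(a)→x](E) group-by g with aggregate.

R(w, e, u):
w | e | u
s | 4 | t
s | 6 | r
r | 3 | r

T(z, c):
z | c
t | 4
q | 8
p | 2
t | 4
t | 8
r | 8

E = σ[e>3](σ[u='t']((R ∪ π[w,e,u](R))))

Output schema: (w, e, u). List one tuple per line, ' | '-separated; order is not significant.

Row counts bottom-up:
  R → 3
  R → 3
  π[w,e,u](R) → 3
  (R ∪ π[w,e,u](R)) → 6
  σ[u='t']((R ∪ π[w,e,u](R))) → 2
  σ[e>3](σ[u='t']((R ∪ π[w,e,u](R)))) → 2

== RESULT ==
w | e | u
s | 4 | t
s | 4 | t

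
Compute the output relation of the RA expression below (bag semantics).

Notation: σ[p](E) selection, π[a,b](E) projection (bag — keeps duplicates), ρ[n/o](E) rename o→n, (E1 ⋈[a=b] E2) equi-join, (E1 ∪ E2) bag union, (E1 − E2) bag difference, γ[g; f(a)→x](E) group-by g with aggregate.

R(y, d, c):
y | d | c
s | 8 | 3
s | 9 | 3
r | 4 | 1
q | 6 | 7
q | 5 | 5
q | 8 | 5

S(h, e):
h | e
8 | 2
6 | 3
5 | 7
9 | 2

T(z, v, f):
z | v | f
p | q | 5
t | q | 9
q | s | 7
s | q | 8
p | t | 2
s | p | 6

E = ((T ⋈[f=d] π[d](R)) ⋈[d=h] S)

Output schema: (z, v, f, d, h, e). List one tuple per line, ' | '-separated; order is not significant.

Per-node cardinality:
  T → 6
  R → 6
  π[d](R) → 6
  (T ⋈[f=d] π[d](R)) → 5
  S → 4
  ((T ⋈[f=d] π[d](R)) ⋈[d=h] S) → 5

== RESULT ==
z | v | f | d | h | e
p | q | 5 | 5 | 5 | 7
s | p | 6 | 6 | 6 | 3
s | q | 8 | 8 | 8 | 2
s | q | 8 | 8 | 8 | 2
t | q | 9 | 9 | 9 | 2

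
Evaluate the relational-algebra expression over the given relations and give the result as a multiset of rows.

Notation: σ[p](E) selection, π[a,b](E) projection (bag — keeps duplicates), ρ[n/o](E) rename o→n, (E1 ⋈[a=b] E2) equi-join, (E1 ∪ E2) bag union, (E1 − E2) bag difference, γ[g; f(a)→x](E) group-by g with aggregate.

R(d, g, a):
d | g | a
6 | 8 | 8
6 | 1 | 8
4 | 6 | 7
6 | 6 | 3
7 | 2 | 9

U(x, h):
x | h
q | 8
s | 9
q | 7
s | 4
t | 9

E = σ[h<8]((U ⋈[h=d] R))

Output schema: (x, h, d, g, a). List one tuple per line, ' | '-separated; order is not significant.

Row counts bottom-up:
  U → 5
  R → 5
  (U ⋈[h=d] R) → 2
  σ[h<8]((U ⋈[h=d] R)) → 2

== RESULT ==
x | h | d | g | a
q | 7 | 7 | 2 | 9
s | 4 | 4 | 6 | 7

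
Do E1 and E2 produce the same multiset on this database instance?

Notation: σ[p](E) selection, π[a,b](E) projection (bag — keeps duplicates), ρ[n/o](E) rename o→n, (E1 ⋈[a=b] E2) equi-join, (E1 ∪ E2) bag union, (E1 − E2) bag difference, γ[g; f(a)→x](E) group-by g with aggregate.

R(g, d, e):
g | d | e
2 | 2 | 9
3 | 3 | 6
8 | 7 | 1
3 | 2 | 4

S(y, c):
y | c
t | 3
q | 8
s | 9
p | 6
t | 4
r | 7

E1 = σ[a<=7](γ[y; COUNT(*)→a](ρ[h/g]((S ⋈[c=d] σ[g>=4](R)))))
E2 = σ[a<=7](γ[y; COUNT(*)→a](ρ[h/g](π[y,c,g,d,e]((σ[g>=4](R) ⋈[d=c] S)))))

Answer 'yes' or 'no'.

E1 per-node cardinality:
  S → 6
  R → 4
  σ[g>=4](R) → 1
  (S ⋈[c=d] σ[g>=4](R)) → 1
  ρ[h/g]((S ⋈[c=d] σ[g>=4](R))) → 1
  γ[y; COUNT(*)→a](ρ[h/g]((S ⋈[c=d] σ[g>=4](R)))) → 1
  σ[a<=7](γ[y; COUNT(*)→a](ρ[h/g]((S ⋈[c=d] σ[g>=4](R))))) → 1
E2 per-node cardinality:
  R → 4
  σ[g>=4](R) → 1
  S → 6
  (σ[g>=4](R) ⋈[d=c] S) → 1
  π[y,c,g,d,e]((σ[g>=4](R) ⋈[d=c] S)) → 1
  ρ[h/g](π[y,c,g,d,e]((σ[g>=4](R) ⋈[d=c] S))) → 1
  γ[y; COUNT(*)→a](ρ[h/g](π[y,c,g,d,e]((σ[g>=4](R) ⋈[d=c] S)))) → 1
  σ[a<=7](γ[y; COUNT(*)→a](ρ[h/g](π[y,c,g,d,e]((σ[g>=4](R) ⋈[d=c] S))))) → 1

E1 and E2 produce the same multiset:
y | a
r | 1

yes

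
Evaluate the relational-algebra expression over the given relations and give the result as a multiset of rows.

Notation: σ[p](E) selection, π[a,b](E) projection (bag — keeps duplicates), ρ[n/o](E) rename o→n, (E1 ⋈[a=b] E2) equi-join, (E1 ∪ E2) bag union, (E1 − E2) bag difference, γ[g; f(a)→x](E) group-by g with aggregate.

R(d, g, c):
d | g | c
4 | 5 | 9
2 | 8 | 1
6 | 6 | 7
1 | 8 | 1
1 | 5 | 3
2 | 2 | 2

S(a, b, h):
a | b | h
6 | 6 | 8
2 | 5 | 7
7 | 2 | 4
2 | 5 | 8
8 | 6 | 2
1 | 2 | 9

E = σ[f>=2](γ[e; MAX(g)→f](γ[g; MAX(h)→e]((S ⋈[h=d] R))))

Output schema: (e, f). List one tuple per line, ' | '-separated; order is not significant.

Row counts bottom-up:
  S → 6
  R → 6
  (S ⋈[h=d] R) → 3
  γ[g; MAX(h)→e]((S ⋈[h=d] R)) → 3
  γ[e; MAX(g)→f](γ[g; MAX(h)→e]((S ⋈[h=d] R))) → 2
  σ[f>=2](γ[e; MAX(g)→f](γ[g; MAX(h)→e]((S ⋈[h=d] R)))) → 2

== RESULT ==
e | f
2 | 8
4 | 5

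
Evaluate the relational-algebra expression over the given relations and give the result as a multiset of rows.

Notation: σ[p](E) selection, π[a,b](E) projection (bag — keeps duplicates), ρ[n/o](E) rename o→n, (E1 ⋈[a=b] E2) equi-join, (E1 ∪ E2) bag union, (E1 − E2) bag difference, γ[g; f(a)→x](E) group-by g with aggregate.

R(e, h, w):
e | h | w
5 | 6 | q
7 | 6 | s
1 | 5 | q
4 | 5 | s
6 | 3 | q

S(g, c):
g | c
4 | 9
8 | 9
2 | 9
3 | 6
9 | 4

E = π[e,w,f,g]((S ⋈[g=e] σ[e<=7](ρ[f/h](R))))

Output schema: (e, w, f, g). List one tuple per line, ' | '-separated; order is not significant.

Stepwise |·|:
  S → 5
  R → 5
  ρ[f/h](R) → 5
  σ[e<=7](ρ[f/h](R)) → 5
  (S ⋈[g=e] σ[e<=7](ρ[f/h](R))) → 1
  π[e,w,f,g]((S ⋈[g=e] σ[e<=7](ρ[f/h](R)))) → 1

== RESULT ==
e | w | f | g
4 | s | 5 | 4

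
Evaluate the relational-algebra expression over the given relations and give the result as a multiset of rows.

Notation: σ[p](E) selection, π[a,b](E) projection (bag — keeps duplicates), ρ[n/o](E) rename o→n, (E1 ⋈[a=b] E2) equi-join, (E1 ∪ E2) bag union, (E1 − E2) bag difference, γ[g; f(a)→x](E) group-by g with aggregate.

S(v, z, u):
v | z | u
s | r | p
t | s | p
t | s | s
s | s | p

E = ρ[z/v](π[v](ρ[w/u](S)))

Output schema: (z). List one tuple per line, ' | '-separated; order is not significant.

Per-node cardinality:
  S → 4
  ρ[w/u](S) → 4
  π[v](ρ[w/u](S)) → 4
  ρ[z/v](π[v](ρ[w/u](S))) → 4

== RESULT ==
z
s
s
t
t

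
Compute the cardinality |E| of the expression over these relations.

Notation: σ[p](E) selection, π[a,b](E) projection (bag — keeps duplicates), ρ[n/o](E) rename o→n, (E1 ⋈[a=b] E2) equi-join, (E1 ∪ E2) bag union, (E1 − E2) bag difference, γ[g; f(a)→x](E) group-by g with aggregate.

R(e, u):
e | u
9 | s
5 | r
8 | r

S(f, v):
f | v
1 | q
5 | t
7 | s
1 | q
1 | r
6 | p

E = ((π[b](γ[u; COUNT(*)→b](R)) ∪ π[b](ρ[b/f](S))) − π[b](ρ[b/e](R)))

Row counts bottom-up:
  R → 3
  γ[u; COUNT(*)→b](R) → 2
  π[b](γ[u; COUNT(*)→b](R)) → 2
  S → 6
  ρ[b/f](S) → 6
  π[b](ρ[b/f](S)) → 6
  (π[b](γ[u; COUNT(*)→b](R)) ∪ π[b](ρ[b/f](S))) → 8
  R → 3
  ρ[b/e](R) → 3
  π[b](ρ[b/e](R)) → 3
  ((π[b](γ[u; COUNT(*)→b](R)) ∪ π[b](ρ[b/f](S))) − π[b](ρ[b/e](R))) → 7

|E| = 7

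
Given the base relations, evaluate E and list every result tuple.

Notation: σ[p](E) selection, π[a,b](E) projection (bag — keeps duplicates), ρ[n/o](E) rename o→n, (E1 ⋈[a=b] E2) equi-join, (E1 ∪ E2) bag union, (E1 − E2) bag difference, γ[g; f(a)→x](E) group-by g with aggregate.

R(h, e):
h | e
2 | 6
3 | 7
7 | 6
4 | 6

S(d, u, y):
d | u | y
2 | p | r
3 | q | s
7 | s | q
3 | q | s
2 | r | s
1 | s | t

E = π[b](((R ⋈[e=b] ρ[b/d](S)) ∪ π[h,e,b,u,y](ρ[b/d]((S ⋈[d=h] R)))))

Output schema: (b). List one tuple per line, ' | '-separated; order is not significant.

Stepwise |·|:
  R → 4
  S → 6
  ρ[b/d](S) → 6
  (R ⋈[e=b] ρ[b/d](S)) → 1
  S → 6
  R → 4
  (S ⋈[d=h] R) → 5
  ρ[b/d]((S ⋈[d=h] R)) → 5
  π[h,e,b,u,y](ρ[b/d]((S ⋈[d=h] R))) → 5
  ((R ⋈[e=b] ρ[b/d](S)) ∪ π[h,e,b,u,y](ρ[b/d]((S ⋈[d=h] R)))) → 6
  π[b](((R ⋈[e=b] ρ[b/d](S)) ∪ π[h,e,b,u,y](ρ[b/d]((S ⋈[d=h] R))))) → 6

== RESULT ==
b
2
2
3
3
7
7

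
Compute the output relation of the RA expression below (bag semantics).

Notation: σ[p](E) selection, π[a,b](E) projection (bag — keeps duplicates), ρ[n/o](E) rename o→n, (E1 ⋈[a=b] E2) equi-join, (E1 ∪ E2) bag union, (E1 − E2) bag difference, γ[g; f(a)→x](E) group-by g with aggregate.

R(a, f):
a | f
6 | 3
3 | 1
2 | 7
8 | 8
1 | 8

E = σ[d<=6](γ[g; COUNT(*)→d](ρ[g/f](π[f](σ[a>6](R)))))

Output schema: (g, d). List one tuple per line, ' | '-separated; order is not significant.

Stepwise |·|:
  R → 5
  σ[a>6](R) → 1
  π[f](σ[a>6](R)) → 1
  ρ[g/f](π[f](σ[a>6](R))) → 1
  γ[g; COUNT(*)→d](ρ[g/f](π[f](σ[a>6](R)))) → 1
  σ[d<=6](γ[g; COUNT(*)→d](ρ[g/f](π[f](σ[a>6](R))))) → 1

== RESULT ==
g | d
8 | 1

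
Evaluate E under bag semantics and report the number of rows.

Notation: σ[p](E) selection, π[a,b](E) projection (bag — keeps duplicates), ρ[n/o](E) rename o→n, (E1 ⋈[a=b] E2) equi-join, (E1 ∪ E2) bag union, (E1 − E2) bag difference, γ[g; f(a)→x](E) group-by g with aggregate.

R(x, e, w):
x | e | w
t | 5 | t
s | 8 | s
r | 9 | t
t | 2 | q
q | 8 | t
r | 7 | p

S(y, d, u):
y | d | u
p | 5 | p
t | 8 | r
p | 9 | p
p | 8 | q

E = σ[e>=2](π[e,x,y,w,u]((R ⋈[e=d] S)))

Subexpression sizes:
  R → 6
  S → 4
  (R ⋈[e=d] S) → 6
  π[e,x,y,w,u]((R ⋈[e=d] S)) → 6
  σ[e>=2](π[e,x,y,w,u]((R ⋈[e=d] S))) → 6

|E| = 6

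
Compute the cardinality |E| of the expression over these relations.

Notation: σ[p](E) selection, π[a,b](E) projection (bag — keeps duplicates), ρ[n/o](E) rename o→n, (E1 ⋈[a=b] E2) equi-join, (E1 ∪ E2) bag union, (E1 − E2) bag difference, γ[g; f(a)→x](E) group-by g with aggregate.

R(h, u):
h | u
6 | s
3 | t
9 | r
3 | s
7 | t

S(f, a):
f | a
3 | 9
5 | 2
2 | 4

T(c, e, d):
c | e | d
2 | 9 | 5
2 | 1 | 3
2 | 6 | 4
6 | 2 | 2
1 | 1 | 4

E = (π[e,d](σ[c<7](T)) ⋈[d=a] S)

Row counts bottom-up:
  T → 5
  σ[c<7](T) → 5
  π[e,d](σ[c<7](T)) → 5
  S → 3
  (π[e,d](σ[c<7](T)) ⋈[d=a] S) → 3

|E| = 3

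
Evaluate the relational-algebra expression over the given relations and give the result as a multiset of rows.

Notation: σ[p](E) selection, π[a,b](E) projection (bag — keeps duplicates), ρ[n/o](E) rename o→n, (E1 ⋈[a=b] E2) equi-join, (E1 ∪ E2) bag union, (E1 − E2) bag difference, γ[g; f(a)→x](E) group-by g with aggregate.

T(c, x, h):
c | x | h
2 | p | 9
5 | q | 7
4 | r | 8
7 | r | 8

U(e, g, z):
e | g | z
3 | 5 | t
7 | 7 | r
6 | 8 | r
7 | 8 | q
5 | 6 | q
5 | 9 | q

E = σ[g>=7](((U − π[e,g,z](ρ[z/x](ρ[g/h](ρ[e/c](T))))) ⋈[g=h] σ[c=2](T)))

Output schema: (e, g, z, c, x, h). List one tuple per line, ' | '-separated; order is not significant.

Row counts bottom-up:
  U → 6
  T → 4
  ρ[e/c](T) → 4
  ρ[g/h](ρ[e/c](T)) → 4
  ρ[z/x](ρ[g/h](ρ[e/c](T))) → 4
  π[e,g,z](ρ[z/x](ρ[g/h](ρ[e/c](T)))) → 4
  (U − π[e,g,z](ρ[z/x](ρ[g/h](ρ[e/c](T))))) → 6
  T → 4
  σ[c=2](T) → 1
  ((U − π[e,g,z](ρ[z/x](ρ[g/h](ρ[e/c](T))))) ⋈[g=h] σ[c=2](T)) → 1
  σ[g>=7](((U − π[e,g,z](ρ[z/x](ρ[g/h](ρ[e/c](T))))) ⋈[g=h] σ[c=2](T))) → 1

== RESULT ==
e | g | z | c | x | h
5 | 9 | q | 2 | p | 9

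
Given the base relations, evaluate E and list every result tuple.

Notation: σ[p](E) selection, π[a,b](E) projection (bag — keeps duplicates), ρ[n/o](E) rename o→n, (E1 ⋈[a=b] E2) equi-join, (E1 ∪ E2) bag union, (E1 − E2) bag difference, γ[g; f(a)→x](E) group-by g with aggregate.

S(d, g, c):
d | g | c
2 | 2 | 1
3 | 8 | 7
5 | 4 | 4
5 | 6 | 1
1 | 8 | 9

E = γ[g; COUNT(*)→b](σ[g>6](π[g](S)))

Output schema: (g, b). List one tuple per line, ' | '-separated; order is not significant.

Row counts bottom-up:
  S → 5
  π[g](S) → 5
  σ[g>6](π[g](S)) → 2
  γ[g; COUNT(*)→b](σ[g>6](π[g](S))) → 1

== RESULT ==
g | b
8 | 2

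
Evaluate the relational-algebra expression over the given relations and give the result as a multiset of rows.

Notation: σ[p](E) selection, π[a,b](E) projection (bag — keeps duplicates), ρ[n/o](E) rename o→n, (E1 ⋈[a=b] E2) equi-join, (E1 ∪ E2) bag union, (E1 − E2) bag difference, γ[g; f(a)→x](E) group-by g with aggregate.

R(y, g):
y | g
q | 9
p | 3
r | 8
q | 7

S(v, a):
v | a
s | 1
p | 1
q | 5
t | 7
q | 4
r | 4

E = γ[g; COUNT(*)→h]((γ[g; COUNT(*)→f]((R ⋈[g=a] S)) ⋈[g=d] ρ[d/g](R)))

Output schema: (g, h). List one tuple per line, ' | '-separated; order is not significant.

Stepwise |·|:
  R → 4
  S → 6
  (R ⋈[g=a] S) → 1
  γ[g; COUNT(*)→f]((R ⋈[g=a] S)) → 1
  R → 4
  ρ[d/g](R) → 4
  (γ[g; COUNT(*)→f]((R ⋈[g=a] S)) ⋈[g=d] ρ[d/g](R)) → 1
  γ[g; COUNT(*)→h]((γ[g; COUNT(*)→f]((R ⋈[g=a] S)) ⋈[g=d] ρ[d/g](R))) → 1

== RESULT ==
g | h
7 | 1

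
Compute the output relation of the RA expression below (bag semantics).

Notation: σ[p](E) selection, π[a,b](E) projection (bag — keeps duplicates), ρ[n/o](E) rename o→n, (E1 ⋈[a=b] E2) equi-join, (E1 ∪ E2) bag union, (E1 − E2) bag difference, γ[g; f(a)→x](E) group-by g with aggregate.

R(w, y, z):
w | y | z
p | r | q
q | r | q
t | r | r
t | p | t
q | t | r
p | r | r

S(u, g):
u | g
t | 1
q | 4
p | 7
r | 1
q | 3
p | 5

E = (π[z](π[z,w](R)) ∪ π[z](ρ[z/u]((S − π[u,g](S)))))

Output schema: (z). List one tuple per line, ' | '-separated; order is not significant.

Row counts bottom-up:
  R → 6
  π[z,w](R) → 6
  π[z](π[z,w](R)) → 6
  S → 6
  S → 6
  π[u,g](S) → 6
  (S − π[u,g](S)) → 0
  ρ[z/u]((S − π[u,g](S))) → 0
  π[z](ρ[z/u]((S − π[u,g](S)))) → 0
  (π[z](π[z,w](R)) ∪ π[z](ρ[z/u]((S − π[u,g](S))))) → 6

== RESULT ==
z
q
q
r
r
r
t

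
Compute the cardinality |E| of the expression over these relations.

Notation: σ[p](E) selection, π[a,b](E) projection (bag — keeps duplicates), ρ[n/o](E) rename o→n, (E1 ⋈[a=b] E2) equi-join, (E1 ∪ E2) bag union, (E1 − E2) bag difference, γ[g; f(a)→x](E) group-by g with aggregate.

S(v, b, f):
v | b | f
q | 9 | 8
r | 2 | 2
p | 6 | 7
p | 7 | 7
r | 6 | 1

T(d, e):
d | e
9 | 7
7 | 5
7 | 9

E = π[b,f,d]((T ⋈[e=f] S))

Per-node cardinality:
  T → 3
  S → 5
  (T ⋈[e=f] S) → 2
  π[b,f,d]((T ⋈[e=f] S)) → 2

|E| = 2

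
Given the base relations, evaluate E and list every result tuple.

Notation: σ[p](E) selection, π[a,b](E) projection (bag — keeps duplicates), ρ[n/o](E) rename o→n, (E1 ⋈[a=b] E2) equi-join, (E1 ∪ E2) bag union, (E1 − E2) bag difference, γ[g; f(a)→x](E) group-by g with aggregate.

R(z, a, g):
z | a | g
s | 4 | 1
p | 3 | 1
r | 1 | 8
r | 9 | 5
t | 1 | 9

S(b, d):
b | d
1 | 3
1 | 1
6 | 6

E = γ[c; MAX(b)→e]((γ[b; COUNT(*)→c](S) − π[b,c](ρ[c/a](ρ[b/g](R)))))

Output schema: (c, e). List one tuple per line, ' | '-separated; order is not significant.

Row counts bottom-up:
  S → 3
  γ[b; COUNT(*)→c](S) → 2
  R → 5
  ρ[b/g](R) → 5
  ρ[c/a](ρ[b/g](R)) → 5
  π[b,c](ρ[c/a](ρ[b/g](R))) → 5
  (γ[b; COUNT(*)→c](S) − π[b,c](ρ[c/a](ρ[b/g](R)))) → 2
  γ[c; MAX(b)→e]((γ[b; COUNT(*)→c](S) − π[b,c](ρ[c/a](ρ[b/g](R))))) → 2

== RESULT ==
c | e
1 | 6
2 | 1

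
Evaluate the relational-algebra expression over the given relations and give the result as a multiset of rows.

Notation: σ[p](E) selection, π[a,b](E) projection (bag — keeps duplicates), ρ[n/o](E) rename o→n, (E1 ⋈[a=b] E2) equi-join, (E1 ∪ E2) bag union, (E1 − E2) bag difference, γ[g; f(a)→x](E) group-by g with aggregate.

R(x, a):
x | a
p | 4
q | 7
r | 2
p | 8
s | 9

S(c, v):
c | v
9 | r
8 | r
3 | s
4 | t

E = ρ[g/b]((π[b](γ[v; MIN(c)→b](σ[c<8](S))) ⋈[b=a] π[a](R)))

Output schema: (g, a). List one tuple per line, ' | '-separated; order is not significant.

Row counts bottom-up:
  S → 4
  σ[c<8](S) → 2
  γ[v; MIN(c)→b](σ[c<8](S)) → 2
  π[b](γ[v; MIN(c)→b](σ[c<8](S))) → 2
  R → 5
  π[a](R) → 5
  (π[b](γ[v; MIN(c)→b](σ[c<8](S))) ⋈[b=a] π[a](R)) → 1
  ρ[g/b]((π[b](γ[v; MIN(c)→b](σ[c<8](S))) ⋈[b=a] π[a](R))) → 1

== RESULT ==
g | a
4 | 4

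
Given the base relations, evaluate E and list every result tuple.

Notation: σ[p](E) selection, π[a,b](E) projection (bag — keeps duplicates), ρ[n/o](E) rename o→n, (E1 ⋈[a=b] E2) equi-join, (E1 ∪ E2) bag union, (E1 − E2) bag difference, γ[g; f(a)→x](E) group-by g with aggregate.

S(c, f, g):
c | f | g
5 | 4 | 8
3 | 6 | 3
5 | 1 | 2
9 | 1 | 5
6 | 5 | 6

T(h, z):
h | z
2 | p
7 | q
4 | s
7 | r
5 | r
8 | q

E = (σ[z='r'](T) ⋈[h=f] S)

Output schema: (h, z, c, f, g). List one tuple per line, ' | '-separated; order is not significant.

Subexpression sizes:
  T → 6
  σ[z='r'](T) → 2
  S → 5
  (σ[z='r'](T) ⋈[h=f] S) → 1

== RESULT ==
h | z | c | f | g
5 | r | 6 | 5 | 6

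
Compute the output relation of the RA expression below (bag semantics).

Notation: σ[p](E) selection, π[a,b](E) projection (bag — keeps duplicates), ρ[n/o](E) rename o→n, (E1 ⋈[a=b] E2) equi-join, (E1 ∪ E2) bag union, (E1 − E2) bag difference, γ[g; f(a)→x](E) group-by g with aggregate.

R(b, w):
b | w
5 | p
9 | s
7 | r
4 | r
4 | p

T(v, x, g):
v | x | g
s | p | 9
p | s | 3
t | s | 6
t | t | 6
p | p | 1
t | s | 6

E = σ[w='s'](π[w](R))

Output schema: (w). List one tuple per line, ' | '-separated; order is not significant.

Subexpression sizes:
  R → 5
  π[w](R) → 5
  σ[w='s'](π[w](R)) → 1

== RESULT ==
w
s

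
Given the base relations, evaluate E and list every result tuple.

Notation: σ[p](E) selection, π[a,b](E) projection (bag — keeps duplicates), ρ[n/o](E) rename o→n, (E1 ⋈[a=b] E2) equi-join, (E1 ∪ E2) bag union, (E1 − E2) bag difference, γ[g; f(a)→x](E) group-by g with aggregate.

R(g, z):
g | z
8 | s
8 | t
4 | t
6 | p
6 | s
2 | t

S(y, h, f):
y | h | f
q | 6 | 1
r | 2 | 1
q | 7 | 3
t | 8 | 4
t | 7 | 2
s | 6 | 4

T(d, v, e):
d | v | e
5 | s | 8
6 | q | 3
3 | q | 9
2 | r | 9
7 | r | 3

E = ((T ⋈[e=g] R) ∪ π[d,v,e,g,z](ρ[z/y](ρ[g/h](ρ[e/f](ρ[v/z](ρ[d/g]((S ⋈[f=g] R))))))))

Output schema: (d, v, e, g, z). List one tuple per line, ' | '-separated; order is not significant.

Stepwise |·|:
  T → 5
  R → 6
  (T ⋈[e=g] R) → 2
  S → 6
  R → 6
  (S ⋈[f=g] R) → 3
  ρ[d/g]((S ⋈[f=g] R)) → 3
  ρ[v/z](ρ[d/g]((S ⋈[f=g] R))) → 3
  ρ[e/f](ρ[v/z](ρ[d/g]((S ⋈[f=g] R)))) → 3
  ρ[g/h](ρ[e/f](ρ[v/z](ρ[d/g]((S ⋈[f=g] R))))) → 3
  ρ[z/y](ρ[g/h](ρ[e/f](ρ[v/z](ρ[d/g]((S ⋈[f=g] R)))))) → 3
  π[d,v,e,g,z](ρ[z/y](ρ[g/h](ρ[e/f](ρ[v/z](ρ[d/g]((S ⋈[f=g] R))))))) → 3
  ((T ⋈[e=g] R) ∪ π[d,v,e,g,z](ρ[z/y](ρ[g/h](ρ[e/f](ρ[v/z](ρ[d/g]((S ⋈[f=g] R)))))))) → 5

== RESULT ==
d | v | e | g | z
2 | t | 2 | 7 | t
4 | t | 4 | 6 | s
4 | t | 4 | 8 | t
5 | s | 8 | 8 | s
5 | s | 8 | 8 | t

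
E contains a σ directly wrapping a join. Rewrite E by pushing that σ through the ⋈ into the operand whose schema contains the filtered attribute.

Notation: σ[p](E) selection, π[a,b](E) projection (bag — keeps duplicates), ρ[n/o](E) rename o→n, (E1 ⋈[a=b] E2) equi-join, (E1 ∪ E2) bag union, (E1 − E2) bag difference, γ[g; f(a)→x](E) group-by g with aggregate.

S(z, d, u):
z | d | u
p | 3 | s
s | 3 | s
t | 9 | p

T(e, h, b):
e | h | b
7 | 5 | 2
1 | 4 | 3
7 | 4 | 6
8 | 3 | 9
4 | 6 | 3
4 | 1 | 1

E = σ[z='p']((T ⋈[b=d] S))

σ filters on z, owned by the right side.
E' = (T ⋈[b=d] σ[z='p'](S))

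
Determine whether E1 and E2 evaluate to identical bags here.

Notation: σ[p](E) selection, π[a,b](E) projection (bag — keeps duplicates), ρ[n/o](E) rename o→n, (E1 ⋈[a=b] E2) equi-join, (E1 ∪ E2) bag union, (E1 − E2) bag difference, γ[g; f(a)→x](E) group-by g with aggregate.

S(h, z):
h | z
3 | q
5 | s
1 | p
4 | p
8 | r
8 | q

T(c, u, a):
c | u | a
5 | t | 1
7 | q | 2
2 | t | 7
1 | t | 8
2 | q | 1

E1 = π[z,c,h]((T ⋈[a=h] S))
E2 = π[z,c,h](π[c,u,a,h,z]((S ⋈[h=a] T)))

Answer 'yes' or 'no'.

E1 subexpression sizes:
  T → 5
  S → 6
  (T ⋈[a=h] S) → 4
  π[z,c,h]((T ⋈[a=h] S)) → 4
E2 subexpression sizes:
  S → 6
  T → 5
  (S ⋈[h=a] T) → 4
  π[c,u,a,h,z]((S ⋈[h=a] T)) → 4
  π[z,c,h](π[c,u,a,h,z]((S ⋈[h=a] T))) → 4

E1 and E2 produce the same multiset:
z | c | h
p | 2 | 1
p | 5 | 1
q | 1 | 8
r | 1 | 8

yes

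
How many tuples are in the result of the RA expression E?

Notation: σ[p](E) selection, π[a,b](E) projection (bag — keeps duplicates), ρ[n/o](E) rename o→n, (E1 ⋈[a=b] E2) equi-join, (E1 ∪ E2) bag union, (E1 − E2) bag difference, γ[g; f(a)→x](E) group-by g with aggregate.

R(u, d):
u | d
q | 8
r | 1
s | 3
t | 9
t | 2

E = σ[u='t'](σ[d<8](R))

Row counts bottom-up:
  R → 5
  σ[d<8](R) → 3
  σ[u='t'](σ[d<8](R)) → 1

|E| = 1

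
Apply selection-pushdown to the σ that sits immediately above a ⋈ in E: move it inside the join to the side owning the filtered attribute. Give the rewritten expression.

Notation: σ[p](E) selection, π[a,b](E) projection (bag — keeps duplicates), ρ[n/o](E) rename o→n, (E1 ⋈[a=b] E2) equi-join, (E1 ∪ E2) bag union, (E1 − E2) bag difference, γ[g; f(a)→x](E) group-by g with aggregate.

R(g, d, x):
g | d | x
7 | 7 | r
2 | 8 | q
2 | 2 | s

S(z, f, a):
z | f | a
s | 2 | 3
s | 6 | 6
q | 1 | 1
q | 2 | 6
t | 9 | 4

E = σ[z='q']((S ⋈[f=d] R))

σ filters on z, owned by the left side.
E' = (σ[z='q'](S) ⋈[f=d] R)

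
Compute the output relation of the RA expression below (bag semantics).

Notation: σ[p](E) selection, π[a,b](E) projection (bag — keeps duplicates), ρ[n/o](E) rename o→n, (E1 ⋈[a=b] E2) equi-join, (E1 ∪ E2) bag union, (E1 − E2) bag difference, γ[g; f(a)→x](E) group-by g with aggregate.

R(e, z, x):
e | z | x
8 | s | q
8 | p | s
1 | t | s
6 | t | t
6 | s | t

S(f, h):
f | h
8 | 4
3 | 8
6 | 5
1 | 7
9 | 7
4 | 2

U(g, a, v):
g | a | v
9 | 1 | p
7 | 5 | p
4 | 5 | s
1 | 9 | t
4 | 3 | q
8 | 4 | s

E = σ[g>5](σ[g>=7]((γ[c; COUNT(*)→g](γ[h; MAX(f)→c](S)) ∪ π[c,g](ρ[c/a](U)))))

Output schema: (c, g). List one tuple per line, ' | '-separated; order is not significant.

Per-node cardinality:
  S → 6
  γ[h; MAX(f)→c](S) → 5
  γ[c; COUNT(*)→g](γ[h; MAX(f)→c](S)) → 5
  U → 6
  ρ[c/a](U) → 6
  π[c,g](ρ[c/a](U)) → 6
  (γ[c; COUNT(*)→g](γ[h; MAX(f)→c](S)) ∪ π[c,g](ρ[c/a](U))) → 11
  σ[g>=7]((γ[c; COUNT(*)→g](γ[h; MAX(f)→c](S)) ∪ π[c,g](ρ[c/a](U)))) → 3
  σ[g>5](σ[g>=7]((γ[c; COUNT(*)→g](γ[h; MAX(f)→c](S)) ∪ π[c,g](ρ[c/a](U))))) → 3

== RESULT ==
c | g
1 | 9
4 | 8
5 | 7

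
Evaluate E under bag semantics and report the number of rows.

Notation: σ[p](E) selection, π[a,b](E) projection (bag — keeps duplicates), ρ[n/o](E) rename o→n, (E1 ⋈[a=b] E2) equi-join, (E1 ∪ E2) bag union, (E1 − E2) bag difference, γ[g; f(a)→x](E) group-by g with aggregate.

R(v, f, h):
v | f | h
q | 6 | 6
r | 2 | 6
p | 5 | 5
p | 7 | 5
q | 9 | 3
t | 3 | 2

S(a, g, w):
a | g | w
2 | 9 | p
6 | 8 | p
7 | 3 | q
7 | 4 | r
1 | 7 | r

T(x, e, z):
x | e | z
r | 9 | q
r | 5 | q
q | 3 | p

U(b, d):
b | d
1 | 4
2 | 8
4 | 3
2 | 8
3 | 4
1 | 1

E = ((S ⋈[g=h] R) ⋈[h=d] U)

Subexpression sizes:
  S → 5
  R → 6
  (S ⋈[g=h] R) → 1
  U → 6
  ((S ⋈[g=h] R) ⋈[h=d] U) → 1

|E| = 1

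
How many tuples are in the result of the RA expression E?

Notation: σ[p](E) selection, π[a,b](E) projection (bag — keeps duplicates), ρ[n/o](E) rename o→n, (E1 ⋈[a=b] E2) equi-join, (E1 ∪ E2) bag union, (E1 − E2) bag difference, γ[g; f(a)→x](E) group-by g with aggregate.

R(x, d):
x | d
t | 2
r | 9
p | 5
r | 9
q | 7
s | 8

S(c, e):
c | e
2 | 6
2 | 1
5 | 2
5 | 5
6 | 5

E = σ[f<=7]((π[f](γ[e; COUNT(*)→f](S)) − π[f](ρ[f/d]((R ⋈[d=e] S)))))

Subexpression sizes:
  S → 5
  γ[e; COUNT(*)→f](S) → 4
  π[f](γ[e; COUNT(*)→f](S)) → 4
  R → 6
  S → 5
  (R ⋈[d=e] S) → 3
  ρ[f/d]((R ⋈[d=e] S)) → 3
  π[f](ρ[f/d]((R ⋈[d=e] S))) → 3
  (π[f](γ[e; COUNT(*)→f](S)) − π[f](ρ[f/d]((R ⋈[d=e] S)))) → 3
  σ[f<=7]((π[f](γ[e; COUNT(*)→f](S)) − π[f](ρ[f/d]((R ⋈[d=e] S))))) → 3

|E| = 3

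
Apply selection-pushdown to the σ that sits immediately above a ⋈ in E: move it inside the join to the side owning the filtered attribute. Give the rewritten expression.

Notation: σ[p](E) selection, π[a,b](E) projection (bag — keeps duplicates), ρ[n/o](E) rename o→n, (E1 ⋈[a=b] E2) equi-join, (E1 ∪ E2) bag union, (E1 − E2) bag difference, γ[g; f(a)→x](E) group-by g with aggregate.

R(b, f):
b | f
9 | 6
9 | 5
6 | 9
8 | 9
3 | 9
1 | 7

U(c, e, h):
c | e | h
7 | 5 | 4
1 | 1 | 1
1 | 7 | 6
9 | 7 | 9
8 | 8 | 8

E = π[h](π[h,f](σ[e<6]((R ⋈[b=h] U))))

σ filters on e, owned by the right side.
E' = π[h](π[h,f]((R ⋈[b=h] σ[e<6](U))))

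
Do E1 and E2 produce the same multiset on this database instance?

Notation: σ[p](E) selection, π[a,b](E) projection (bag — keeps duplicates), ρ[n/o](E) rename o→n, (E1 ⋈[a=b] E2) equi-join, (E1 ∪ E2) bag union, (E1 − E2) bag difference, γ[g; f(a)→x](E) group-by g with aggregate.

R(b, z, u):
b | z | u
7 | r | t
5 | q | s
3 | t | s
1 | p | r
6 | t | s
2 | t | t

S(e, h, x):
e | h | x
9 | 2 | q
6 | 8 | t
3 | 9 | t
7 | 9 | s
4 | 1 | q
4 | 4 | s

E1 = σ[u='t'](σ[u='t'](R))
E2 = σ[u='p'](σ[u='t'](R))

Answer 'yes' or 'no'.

E1 per-node cardinality:
  R → 6
  σ[u='t'](R) → 2
  σ[u='t'](σ[u='t'](R)) → 2
E2 per-node cardinality:
  R → 6
  σ[u='t'](R) → 2
  σ[u='p'](σ[u='t'](R)) → 0

E1 result:
b | z | u
2 | t | t
7 | r | t
E2 result:
b | z | u
(0 rows)
Witness: (7, 'r', 't') appears 1× in E1 but 0× in E2.

no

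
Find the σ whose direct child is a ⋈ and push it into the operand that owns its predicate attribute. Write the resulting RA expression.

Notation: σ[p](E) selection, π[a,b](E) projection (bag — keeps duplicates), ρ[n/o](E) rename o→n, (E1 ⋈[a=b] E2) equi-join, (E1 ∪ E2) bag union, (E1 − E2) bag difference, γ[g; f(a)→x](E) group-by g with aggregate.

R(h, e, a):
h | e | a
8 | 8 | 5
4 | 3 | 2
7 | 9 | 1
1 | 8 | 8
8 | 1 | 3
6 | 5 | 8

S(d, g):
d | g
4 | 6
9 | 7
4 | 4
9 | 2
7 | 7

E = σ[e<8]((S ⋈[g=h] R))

σ filters on e, owned by the right side.
E' = (S ⋈[g=h] σ[e<8](R))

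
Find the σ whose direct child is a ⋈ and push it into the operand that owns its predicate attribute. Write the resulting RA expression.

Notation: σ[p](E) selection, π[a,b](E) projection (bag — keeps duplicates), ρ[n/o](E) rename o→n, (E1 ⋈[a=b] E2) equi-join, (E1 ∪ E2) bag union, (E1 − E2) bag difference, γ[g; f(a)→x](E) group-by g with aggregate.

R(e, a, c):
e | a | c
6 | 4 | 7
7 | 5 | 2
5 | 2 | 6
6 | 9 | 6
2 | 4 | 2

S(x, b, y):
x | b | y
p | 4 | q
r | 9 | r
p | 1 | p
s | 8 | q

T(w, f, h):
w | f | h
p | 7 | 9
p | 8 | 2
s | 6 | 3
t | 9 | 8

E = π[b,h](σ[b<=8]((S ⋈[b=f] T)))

σ filters on b, owned by the left side.
E' = π[b,h]((σ[b<=8](S) ⋈[b=f] T))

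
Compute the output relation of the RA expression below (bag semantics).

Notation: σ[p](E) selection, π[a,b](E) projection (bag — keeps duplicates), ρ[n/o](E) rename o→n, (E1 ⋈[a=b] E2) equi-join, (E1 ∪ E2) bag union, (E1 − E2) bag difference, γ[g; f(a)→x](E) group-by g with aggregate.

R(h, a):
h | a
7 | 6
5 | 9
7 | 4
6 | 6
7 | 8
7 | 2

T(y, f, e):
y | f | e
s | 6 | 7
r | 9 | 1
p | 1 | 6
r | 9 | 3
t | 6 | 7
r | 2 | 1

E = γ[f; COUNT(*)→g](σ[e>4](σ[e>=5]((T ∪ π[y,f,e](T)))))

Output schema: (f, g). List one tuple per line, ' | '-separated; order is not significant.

Stepwise |·|:
  T → 6
  T → 6
  π[y,f,e](T) → 6
  (T ∪ π[y,f,e](T)) → 12
  σ[e>=5]((T ∪ π[y,f,e](T))) → 6
  σ[e>4](σ[e>=5]((T ∪ π[y,f,e](T)))) → 6
  γ[f; COUNT(*)→g](σ[e>4](σ[e>=5]((T ∪ π[y,f,e](T))))) → 2

== RESULT ==
f | g
1 | 2
6 | 4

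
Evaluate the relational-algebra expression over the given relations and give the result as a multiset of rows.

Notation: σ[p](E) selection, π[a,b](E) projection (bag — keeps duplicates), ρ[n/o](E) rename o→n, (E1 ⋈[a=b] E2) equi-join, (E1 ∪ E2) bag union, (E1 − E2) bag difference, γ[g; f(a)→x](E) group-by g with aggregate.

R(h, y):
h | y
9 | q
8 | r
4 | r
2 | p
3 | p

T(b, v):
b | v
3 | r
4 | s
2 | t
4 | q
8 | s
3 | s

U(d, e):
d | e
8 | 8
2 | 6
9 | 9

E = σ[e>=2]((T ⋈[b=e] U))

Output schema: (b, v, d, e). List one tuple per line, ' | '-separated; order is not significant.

Stepwise |·|:
  T → 6
  U → 3
  (T ⋈[b=e] U) → 1
  σ[e>=2]((T ⋈[b=e] U)) → 1

== RESULT ==
b | v | d | e
8 | s | 8 | 8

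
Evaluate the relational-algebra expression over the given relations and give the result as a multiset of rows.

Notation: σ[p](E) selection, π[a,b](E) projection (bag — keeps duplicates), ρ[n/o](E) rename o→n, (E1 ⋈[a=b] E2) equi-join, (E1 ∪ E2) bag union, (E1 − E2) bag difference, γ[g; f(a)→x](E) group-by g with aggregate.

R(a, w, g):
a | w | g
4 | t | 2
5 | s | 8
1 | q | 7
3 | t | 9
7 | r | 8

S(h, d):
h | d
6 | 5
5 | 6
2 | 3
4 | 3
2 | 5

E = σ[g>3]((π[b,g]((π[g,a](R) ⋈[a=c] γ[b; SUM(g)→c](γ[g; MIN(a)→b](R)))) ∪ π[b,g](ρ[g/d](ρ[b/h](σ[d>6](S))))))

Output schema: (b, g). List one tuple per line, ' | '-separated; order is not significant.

Stepwise |·|:
  R → 5
  π[g,a](R) → 5
  R → 5
  γ[g; MIN(a)→b](R) → 4
  γ[b; SUM(g)→c](γ[g; MIN(a)→b](R)) → 4
  (π[g,a](R) ⋈[a=c] γ[b; SUM(g)→c](γ[g; MIN(a)→b](R))) → 1
  π[b,g]((π[g,a](R) ⋈[a=c] γ[b; SUM(g)→c](γ[g; MIN(a)→b](R)))) → 1
  S → 5
  σ[d>6](S) → 0
  ρ[b/h](σ[d>6](S)) → 0
  ρ[g/d](ρ[b/h](σ[d>6](S))) → 0
  π[b,g](ρ[g/d](ρ[b/h](σ[d>6](S)))) → 0
  (π[b,g]((π[g,a](R) ⋈[a=c] γ[b; SUM(g)→c](γ[g; MIN(a)→b](R)))) ∪ π[b,g](ρ[g/d](ρ[b/h](σ[d>6](S))))) → 1
  σ[g>3]((π[b,g]((π[g,a](R) ⋈[a=c] γ[b; SUM(g)→c](γ[g; MIN(a)→b](R)))) ∪ π[b,g](ρ[g/d](ρ[b/h](σ[d>6](S)))))) → 1

== RESULT ==
b | g
1 | 8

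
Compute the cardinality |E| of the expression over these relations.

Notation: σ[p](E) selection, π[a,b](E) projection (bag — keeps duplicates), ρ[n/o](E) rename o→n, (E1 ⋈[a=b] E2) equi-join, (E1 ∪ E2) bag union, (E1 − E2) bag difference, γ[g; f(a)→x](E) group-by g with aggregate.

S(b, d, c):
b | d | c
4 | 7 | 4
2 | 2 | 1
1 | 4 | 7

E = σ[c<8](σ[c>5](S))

Stepwise |·|:
  S → 3
  σ[c>5](S) → 1
  σ[c<8](σ[c>5](S)) → 1

|E| = 1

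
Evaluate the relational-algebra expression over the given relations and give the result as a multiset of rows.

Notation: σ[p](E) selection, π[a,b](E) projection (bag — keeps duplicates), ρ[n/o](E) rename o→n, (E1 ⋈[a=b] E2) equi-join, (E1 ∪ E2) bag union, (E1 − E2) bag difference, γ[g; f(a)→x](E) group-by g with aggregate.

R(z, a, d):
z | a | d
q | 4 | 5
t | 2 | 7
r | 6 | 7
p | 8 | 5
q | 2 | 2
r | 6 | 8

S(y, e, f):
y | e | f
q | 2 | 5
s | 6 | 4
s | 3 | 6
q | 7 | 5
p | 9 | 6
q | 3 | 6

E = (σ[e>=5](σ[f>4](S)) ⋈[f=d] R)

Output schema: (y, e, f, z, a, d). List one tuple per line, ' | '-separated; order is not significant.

Per-node cardinality:
  S → 6
  σ[f>4](S) → 5
  σ[e>=5](σ[f>4](S)) → 2
  R → 6
  (σ[e>=5](σ[f>4](S)) ⋈[f=d] R) → 2

== RESULT ==
y | e | f | z | a | d
q | 7 | 5 | p | 8 | 5
q | 7 | 5 | q | 4 | 5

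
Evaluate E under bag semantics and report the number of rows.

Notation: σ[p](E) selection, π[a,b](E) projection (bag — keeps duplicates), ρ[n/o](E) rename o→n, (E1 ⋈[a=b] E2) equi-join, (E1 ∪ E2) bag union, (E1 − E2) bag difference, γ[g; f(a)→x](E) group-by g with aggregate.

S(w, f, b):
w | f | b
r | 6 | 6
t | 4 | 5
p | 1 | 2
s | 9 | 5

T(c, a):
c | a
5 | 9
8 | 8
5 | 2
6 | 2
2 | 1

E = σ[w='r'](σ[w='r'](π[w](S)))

Subexpression sizes:
  S → 4
  π[w](S) → 4
  σ[w='r'](π[w](S)) → 1
  σ[w='r'](σ[w='r'](π[w](S))) → 1

|E| = 1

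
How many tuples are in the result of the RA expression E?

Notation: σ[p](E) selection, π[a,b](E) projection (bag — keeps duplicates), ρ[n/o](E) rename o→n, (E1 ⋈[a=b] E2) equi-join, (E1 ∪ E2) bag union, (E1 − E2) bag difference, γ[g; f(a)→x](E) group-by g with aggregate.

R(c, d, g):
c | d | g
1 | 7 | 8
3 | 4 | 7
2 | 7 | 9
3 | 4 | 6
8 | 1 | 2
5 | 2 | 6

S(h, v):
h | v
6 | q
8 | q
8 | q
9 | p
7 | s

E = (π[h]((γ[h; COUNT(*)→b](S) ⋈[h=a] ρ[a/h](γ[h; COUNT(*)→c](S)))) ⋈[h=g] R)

Per-node cardinality:
  S → 5
  γ[h; COUNT(*)→b](S) → 4
  S → 5
  γ[h; COUNT(*)→c](S) → 4
  ρ[a/h](γ[h; COUNT(*)→c](S)) → 4
  (γ[h; COUNT(*)→b](S) ⋈[h=a] ρ[a/h](γ[h; COUNT(*)→c](S))) → 4
  π[h]((γ[h; COUNT(*)→b](S) ⋈[h=a] ρ[a/h](γ[h; COUNT(*)→c](S)))) → 4
  R → 6
  (π[h]((γ[h; COUNT(*)→b](S) ⋈[h=a] ρ[a/h](γ[h; COUNT(*)→c](S)))) ⋈[h=g] R) → 5

|E| = 5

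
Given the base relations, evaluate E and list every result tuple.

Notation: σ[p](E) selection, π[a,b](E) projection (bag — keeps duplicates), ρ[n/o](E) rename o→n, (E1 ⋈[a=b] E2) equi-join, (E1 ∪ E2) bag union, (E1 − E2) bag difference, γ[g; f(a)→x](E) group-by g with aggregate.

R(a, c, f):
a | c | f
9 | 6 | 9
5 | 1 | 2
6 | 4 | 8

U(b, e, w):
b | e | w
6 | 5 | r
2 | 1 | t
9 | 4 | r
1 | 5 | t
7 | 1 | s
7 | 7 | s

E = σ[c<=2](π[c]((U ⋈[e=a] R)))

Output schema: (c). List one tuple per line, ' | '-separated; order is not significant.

Per-node cardinality:
  U → 6
  R → 3
  (U ⋈[e=a] R) → 2
  π[c]((U ⋈[e=a] R)) → 2
  σ[c<=2](π[c]((U ⋈[e=a] R))) → 2

== RESULT ==
c
1
1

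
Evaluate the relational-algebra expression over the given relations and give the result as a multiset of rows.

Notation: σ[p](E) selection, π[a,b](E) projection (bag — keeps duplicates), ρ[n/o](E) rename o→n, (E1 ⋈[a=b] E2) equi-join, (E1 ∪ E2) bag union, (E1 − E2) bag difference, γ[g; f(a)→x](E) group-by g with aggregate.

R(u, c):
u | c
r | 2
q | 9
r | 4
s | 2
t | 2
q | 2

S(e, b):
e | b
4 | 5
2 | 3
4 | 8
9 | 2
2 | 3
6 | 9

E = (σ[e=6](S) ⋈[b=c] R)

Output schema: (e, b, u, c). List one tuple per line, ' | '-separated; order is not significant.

Row counts bottom-up:
  S → 6
  σ[e=6](S) → 1
  R → 6
  (σ[e=6](S) ⋈[b=c] R) → 1

== RESULT ==
e | b | u | c
6 | 9 | q | 9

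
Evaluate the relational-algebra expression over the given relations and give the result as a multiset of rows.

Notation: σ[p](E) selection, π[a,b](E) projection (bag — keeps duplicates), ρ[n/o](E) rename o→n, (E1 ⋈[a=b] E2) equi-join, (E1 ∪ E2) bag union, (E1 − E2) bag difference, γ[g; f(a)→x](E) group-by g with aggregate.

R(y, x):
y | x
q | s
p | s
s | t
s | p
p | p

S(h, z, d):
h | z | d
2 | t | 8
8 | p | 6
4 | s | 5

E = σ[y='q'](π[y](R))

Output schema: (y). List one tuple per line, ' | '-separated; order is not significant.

Row counts bottom-up:
  R → 5
  π[y](R) → 5
  σ[y='q'](π[y](R)) → 1

== RESULT ==
y
q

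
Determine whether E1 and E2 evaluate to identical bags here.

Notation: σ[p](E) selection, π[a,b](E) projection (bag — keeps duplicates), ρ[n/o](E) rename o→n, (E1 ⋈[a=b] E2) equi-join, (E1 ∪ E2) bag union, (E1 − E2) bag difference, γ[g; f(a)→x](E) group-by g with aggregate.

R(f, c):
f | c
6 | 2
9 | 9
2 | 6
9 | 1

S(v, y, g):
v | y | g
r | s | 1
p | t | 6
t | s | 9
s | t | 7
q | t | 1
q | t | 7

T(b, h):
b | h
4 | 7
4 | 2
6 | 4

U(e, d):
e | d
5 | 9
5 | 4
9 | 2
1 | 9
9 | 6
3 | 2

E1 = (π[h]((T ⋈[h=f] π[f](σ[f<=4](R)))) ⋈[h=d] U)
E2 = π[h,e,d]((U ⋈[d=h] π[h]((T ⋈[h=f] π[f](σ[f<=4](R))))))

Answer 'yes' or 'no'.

E1 per-node cardinality:
  T → 3
  R → 4
  σ[f<=4](R) → 1
  π[f](σ[f<=4](R)) → 1
  (T ⋈[h=f] π[f](σ[f<=4](R))) → 1
  π[h]((T ⋈[h=f] π[f](σ[f<=4](R)))) → 1
  U → 6
  (π[h]((T ⋈[h=f] π[f](σ[f<=4](R)))) ⋈[h=d] U) → 2
E2 per-node cardinality:
  U → 6
  T → 3
  R → 4
  σ[f<=4](R) → 1
  π[f](σ[f<=4](R)) → 1
  (T ⋈[h=f] π[f](σ[f<=4](R))) → 1
  π[h]((T ⋈[h=f] π[f](σ[f<=4](R)))) → 1
  (U ⋈[d=h] π[h]((T ⋈[h=f] π[f](σ[f<=4](R))))) → 2
  π[h,e,d]((U ⋈[d=h] π[h]((T ⋈[h=f] π[f](σ[f<=4](R)))))) → 2

E1 and E2 produce the same multiset:
h | e | d
2 | 3 | 2
2 | 9 | 2

yes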